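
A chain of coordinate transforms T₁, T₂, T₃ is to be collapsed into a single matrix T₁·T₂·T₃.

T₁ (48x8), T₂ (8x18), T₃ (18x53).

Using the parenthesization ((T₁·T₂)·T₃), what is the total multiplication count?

52704

(T₁·T₂): 48×8 by 8×18 → 48×18, cost 48·8·18 = 6912
((T₁·T₂)·T₃): 48×18 by 18×53 → 48×53, cost 48·18·53 = 45792; cumulative 52704
Total: 52704 scalar multiplications.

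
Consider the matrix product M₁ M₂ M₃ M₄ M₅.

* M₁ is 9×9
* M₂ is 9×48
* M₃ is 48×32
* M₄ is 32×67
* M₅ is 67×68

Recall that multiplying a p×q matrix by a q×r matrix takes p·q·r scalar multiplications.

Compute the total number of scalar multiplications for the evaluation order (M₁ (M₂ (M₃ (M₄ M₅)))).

(M₄ M₅): 32×67 by 67×68 → 32×68, cost 32·67·68 = 145792
(M₃ (M₄ M₅)): 48×32 by 32×68 → 48×68, cost 48·32·68 = 104448; cumulative 250240
(M₂ (M₃ (M₄ M₅))): 9×48 by 48×68 → 9×68, cost 9·48·68 = 29376; cumulative 279616
(M₁ (M₂ (M₃ (M₄ M₅)))): 9×9 by 9×68 → 9×68, cost 9·9·68 = 5508; cumulative 285124
Total: 285124 scalar multiplications.

285124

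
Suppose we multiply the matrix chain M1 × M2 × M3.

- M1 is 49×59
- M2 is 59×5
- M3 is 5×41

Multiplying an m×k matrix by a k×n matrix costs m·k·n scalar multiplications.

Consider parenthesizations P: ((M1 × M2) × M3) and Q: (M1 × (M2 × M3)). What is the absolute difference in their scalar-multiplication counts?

106126

Order P = ((M1 × M2) × M3): (M1 × M2): 49×59 by 59×5 → 49×5, cost 49·59·5 = 14455; ((M1 × M2) × M3): 49×5 by 5×41 → 49×41, cost 49·5·41 = 10045; cumulative 24500. Total 24500.
Order Q = (M1 × (M2 × M3)): (M2 × M3): 59×5 by 5×41 → 59×41, cost 59·5·41 = 12095; (M1 × (M2 × M3)): 49×59 by 59×41 → 49×41, cost 49·59·41 = 118531; cumulative 130626. Total 130626.
Difference: |24500 − 130626| = 106126.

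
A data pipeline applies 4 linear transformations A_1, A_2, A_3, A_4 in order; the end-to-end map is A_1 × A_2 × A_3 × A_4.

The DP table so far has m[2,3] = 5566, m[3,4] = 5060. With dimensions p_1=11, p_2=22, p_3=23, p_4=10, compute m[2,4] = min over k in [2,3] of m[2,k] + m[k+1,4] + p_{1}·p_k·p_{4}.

7480

m[2,4] = min over k∈[2,3] of m[2,k]+m[k+1,4]+p_{1}·p_k·p_{4}.
k=2: 0 + 5060 + 11·22·10 = 7480; k=3: 5566 + 0 + 11·23·10 = 8096.
Minimum: 7480 at k=2.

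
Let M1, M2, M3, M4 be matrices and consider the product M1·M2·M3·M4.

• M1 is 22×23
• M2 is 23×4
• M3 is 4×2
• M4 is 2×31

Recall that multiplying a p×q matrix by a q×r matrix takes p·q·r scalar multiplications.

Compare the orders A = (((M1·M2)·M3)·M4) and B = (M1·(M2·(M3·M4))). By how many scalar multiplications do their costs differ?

15222

Order A = (((M1·M2)·M3)·M4): (M1·M2): 22×23 by 23×4 → 22×4, cost 22·23·4 = 2024; ((M1·M2)·M3): 22×4 by 4×2 → 22×2, cost 22·4·2 = 176; cumulative 2200; (((M1·M2)·M3)·M4): 22×2 by 2×31 → 22×31, cost 22·2·31 = 1364; cumulative 3564. Total 3564.
Order B = (M1·(M2·(M3·M4))): (M3·M4): 4×2 by 2×31 → 4×31, cost 4·2·31 = 248; (M2·(M3·M4)): 23×4 by 4×31 → 23×31, cost 23·4·31 = 2852; cumulative 3100; (M1·(M2·(M3·M4))): 22×23 by 23×31 → 22×31, cost 22·23·31 = 15686; cumulative 18786. Total 18786.
Difference: |3564 − 18786| = 15222.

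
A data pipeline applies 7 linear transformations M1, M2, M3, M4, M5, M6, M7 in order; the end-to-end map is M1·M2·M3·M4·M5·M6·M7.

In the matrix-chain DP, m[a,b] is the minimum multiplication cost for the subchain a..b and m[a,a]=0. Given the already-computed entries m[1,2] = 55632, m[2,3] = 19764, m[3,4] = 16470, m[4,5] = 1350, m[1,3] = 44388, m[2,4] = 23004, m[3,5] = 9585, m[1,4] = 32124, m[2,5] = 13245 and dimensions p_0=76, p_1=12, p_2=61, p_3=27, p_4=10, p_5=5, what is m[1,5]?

17805

m[1,5] = min over k∈[1,4] of m[1,k]+m[k+1,5]+p_{0}·p_k·p_{5}.
k=1: 0 + 13245 + 76·12·5 = 17805; k=2: 55632 + 9585 + 76·61·5 = 88397; k=3: 44388 + 1350 + 76·27·5 = 55998; k=4: 32124 + 0 + 76·10·5 = 35924.
Minimum: 17805 at k=1.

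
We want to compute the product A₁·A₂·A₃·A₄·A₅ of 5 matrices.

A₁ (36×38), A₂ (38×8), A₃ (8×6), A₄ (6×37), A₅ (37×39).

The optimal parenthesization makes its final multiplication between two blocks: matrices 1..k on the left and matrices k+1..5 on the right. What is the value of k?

Adjacent pairs: A₁A₂ = 36·38·8 = 10944; A₂A₃ = 38·8·6 = 1824; A₃A₄ = 8·6·37 = 1776; A₄A₅ = 6·37·39 = 8658.
Length 3: A₁..A₃: k=1: 0+1824+36·38·6=10032; k=2: 10944+0+36·8·6=12672 → min 10032 | A₂..A₄: k=2: 0+1776+38·8·37=13024; k=3: 1824+0+38·6·37=10260 → min 10260 | A₃..A₅: k=3: 0+8658+8·6·39=10530; k=4: 1776+0+8·37·39=13320 → min 10530.
Length 4: A₁..A₄: k=1: 0+10260+36·38·37=60876; k=2: 10944+1776+36·8·37=23376; k=3: 10032+0+36·6·37=18024 → min 18024 | A₂..A₅: k=2: 0+10530+38·8·39=22386; k=3: 1824+8658+38·6·39=19374; k=4: 10260+0+38·37·39=65094 → min 19374.
Top-level splits: k=1: (A₁..A₁)·(A₂..A₅) → 0+19374+36·38·39 = 72726; k=2: (A₁..A₂)·(A₃..A₅) → 10944+10530+36·8·39 = 32706; k=3: (A₁..A₃)·(A₄..A₅) → 10032+8658+36·6·39 = 27114; k=4: (A₁..A₄)·(A₅..A₅) → 18024+0+36·37·39 = 69972.
Best split is after A₃, i.e. k = 3.

3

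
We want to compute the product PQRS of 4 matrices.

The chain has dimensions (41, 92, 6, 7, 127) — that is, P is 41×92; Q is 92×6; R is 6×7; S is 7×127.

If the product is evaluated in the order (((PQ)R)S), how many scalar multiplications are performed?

60803

(PQ): 41×92 by 92×6 → 41×6, cost 41·92·6 = 22632
((PQ)R): 41×6 by 6×7 → 41×7, cost 41·6·7 = 1722; cumulative 24354
(((PQ)R)S): 41×7 by 7×127 → 41×127, cost 41·7·127 = 36449; cumulative 60803
Total: 60803 scalar multiplications.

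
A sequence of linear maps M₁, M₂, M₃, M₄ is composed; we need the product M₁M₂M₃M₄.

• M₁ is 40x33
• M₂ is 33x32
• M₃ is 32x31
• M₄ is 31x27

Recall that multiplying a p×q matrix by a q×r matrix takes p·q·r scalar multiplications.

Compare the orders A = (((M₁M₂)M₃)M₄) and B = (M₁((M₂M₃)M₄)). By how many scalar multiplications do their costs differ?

19403

Order A = (((M₁M₂)M₃)M₄): (M₁M₂): 40×33 by 33×32 → 40×32, cost 40·33·32 = 42240; ((M₁M₂)M₃): 40×32 by 32×31 → 40×31, cost 40·32·31 = 39680; cumulative 81920; (((M₁M₂)M₃)M₄): 40×31 by 31×27 → 40×27, cost 40·31·27 = 33480; cumulative 115400. Total 115400.
Order B = (M₁((M₂M₃)M₄)): (M₂M₃): 33×32 by 32×31 → 33×31, cost 33·32·31 = 32736; ((M₂M₃)M₄): 33×31 by 31×27 → 33×27, cost 33·31·27 = 27621; cumulative 60357; (M₁((M₂M₃)M₄)): 40×33 by 33×27 → 40×27, cost 40·33·27 = 35640; cumulative 95997. Total 95997.
Difference: |115400 − 95997| = 19403.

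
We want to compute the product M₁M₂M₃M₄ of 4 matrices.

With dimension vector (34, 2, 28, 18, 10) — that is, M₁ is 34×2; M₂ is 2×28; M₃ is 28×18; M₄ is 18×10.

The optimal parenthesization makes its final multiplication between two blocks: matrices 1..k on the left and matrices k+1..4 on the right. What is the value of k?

Adjacent pairs: M₁M₂ = 34·2·28 = 1904; M₂M₃ = 2·28·18 = 1008; M₃M₄ = 28·18·10 = 5040.
Length 3: M₁..M₃: k=1: 0+1008+34·2·18=2232; k=2: 1904+0+34·28·18=19040 → min 2232 | M₂..M₄: k=2: 0+5040+2·28·10=5600; k=3: 1008+0+2·18·10=1368 → min 1368.
Top-level splits: k=1: (M₁..M₁)·(M₂..M₄) → 0+1368+34·2·10 = 2048; k=2: (M₁..M₂)·(M₃..M₄) → 1904+5040+34·28·10 = 16464; k=3: (M₁..M₃)·(M₄..M₄) → 2232+0+34·18·10 = 8352.
Best split is after M₁, i.e. k = 1.

1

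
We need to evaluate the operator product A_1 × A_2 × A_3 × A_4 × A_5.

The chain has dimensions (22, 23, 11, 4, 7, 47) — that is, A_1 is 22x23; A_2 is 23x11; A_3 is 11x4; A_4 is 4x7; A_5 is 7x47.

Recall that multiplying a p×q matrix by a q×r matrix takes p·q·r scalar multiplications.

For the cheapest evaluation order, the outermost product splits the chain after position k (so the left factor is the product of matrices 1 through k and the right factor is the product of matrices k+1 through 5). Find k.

3

Adjacent pairs: A_1A_2 = 22·23·11 = 5566; A_2A_3 = 23·11·4 = 1012; A_3A_4 = 11·4·7 = 308; A_4A_5 = 4·7·47 = 1316.
Length 3: A_1..A_3: k=1: 0+1012+22·23·4=3036; k=2: 5566+0+22·11·4=6534 → min 3036 | A_2..A_4: k=2: 0+308+23·11·7=2079; k=3: 1012+0+23·4·7=1656 → min 1656 | A_3..A_5: k=3: 0+1316+11·4·47=3384; k=4: 308+0+11·7·47=3927 → min 3384.
Length 4: A_1..A_4: k=1: 0+1656+22·23·7=5198; k=2: 5566+308+22·11·7=7568; k=3: 3036+0+22·4·7=3652 → min 3652 | A_2..A_5: k=2: 0+3384+23·11·47=15275; k=3: 1012+1316+23·4·47=6652; k=4: 1656+0+23·7·47=9223 → min 6652.
Top-level splits: k=1: (A_1..A_1)·(A_2..A_5) → 0+6652+22·23·47 = 30434; k=2: (A_1..A_2)·(A_3..A_5) → 5566+3384+22·11·47 = 20324; k=3: (A_1..A_3)·(A_4..A_5) → 3036+1316+22·4·47 = 8488; k=4: (A_1..A_4)·(A_5..A_5) → 3652+0+22·7·47 = 10890.
Best split is after A_3, i.e. k = 3.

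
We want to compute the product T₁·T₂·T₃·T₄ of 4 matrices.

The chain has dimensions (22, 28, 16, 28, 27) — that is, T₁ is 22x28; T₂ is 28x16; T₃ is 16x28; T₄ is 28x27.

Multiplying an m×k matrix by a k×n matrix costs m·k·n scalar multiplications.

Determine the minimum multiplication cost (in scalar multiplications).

Adjacent pairs: T₁T₂ = 22·28·16 = 9856; T₂T₃ = 28·16·28 = 12544; T₃T₄ = 16·28·27 = 12096.
Length 3: T₁..T₃: k=1: 0+12544+22·28·28=29792; k=2: 9856+0+22·16·28=19712 → min 19712 | T₂..T₄: k=2: 0+12096+28·16·27=24192; k=3: 12544+0+28·28·27=33712 → min 24192.
Length 4: T₁..T₄: k=1: 0+24192+22·28·27=40824; k=2: 9856+12096+22·16·27=31456; k=3: 19712+0+22·28·27=36344 → min 31456.
Optimal order: ((T₁·T₂)·(T₃·T₄)) with cost 31456.

31456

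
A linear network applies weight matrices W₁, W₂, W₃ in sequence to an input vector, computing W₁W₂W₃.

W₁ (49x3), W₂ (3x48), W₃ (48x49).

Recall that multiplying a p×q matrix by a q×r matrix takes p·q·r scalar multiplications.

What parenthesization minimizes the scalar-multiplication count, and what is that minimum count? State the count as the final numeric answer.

(W₁(W₂W₃)): cost 14259.
((W₁W₂)W₃): cost 122304.
Optimal: (W₁(W₂W₃)) with cost 14259.

14259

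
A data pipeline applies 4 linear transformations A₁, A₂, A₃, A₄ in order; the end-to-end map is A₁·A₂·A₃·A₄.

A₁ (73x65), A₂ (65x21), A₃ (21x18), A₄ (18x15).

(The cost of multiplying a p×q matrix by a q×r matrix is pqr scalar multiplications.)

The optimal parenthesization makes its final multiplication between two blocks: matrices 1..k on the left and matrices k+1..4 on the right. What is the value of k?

1

Adjacent pairs: A₁A₂ = 73·65·21 = 99645; A₂A₃ = 65·21·18 = 24570; A₃A₄ = 21·18·15 = 5670.
Length 3: A₁..A₃: k=1: 0+24570+73·65·18=109980; k=2: 99645+0+73·21·18=127239 → min 109980 | A₂..A₄: k=2: 0+5670+65·21·15=26145; k=3: 24570+0+65·18·15=42120 → min 26145.
Top-level splits: k=1: (A₁..A₁)·(A₂..A₄) → 0+26145+73·65·15 = 97320; k=2: (A₁..A₂)·(A₃..A₄) → 99645+5670+73·21·15 = 128310; k=3: (A₁..A₃)·(A₄..A₄) → 109980+0+73·18·15 = 129690.
Best split is after A₁, i.e. k = 1.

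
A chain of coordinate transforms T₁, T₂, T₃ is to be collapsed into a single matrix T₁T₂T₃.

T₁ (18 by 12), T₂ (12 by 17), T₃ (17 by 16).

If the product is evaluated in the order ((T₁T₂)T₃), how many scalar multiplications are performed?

(T₁T₂): 18×12 by 12×17 → 18×17, cost 18·12·17 = 3672
((T₁T₂)T₃): 18×17 by 17×16 → 18×16, cost 18·17·16 = 4896; cumulative 8568
Total: 8568 scalar multiplications.

8568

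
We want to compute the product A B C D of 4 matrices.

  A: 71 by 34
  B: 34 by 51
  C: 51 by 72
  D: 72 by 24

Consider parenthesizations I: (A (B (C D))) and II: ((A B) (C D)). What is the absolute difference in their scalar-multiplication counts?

110466

Order I = (A (B (C D))): (C D): 51×72 by 72×24 → 51×24, cost 51·72·24 = 88128; (B (C D)): 34×51 by 51×24 → 34×24, cost 34·51·24 = 41616; cumulative 129744; (A (B (C D))): 71×34 by 34×24 → 71×24, cost 71·34·24 = 57936; cumulative 187680. Total 187680.
Order II = ((A B) (C D)): (A B): 71×34 by 34×51 → 71×51, cost 71·34·51 = 123114; (C D): 51×72 by 72×24 → 51×24, cost 51·72·24 = 88128; ((A B) (C D)): 71×51 by 51×24 → 71×24, cost 71·51·24 = 86904; cumulative 298146. Total 298146.
Difference: |187680 − 298146| = 110466.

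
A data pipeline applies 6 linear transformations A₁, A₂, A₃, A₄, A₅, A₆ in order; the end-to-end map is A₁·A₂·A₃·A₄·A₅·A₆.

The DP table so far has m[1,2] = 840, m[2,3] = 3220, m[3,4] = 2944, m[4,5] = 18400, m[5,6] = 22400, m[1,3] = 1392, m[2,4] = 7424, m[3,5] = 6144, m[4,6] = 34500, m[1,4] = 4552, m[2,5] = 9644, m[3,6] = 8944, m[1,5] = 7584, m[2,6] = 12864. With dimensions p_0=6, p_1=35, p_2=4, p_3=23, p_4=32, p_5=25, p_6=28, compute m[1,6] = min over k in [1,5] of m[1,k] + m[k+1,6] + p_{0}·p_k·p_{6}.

10456

m[1,6] = min over k∈[1,5] of m[1,k]+m[k+1,6]+p_{0}·p_k·p_{6}.
k=1: 0 + 12864 + 6·35·28 = 18744; k=2: 840 + 8944 + 6·4·28 = 10456; k=3: 1392 + 34500 + 6·23·28 = 39756; k=4: 4552 + 22400 + 6·32·28 = 32328; k=5: 7584 + 0 + 6·25·28 = 11784.
Minimum: 10456 at k=2.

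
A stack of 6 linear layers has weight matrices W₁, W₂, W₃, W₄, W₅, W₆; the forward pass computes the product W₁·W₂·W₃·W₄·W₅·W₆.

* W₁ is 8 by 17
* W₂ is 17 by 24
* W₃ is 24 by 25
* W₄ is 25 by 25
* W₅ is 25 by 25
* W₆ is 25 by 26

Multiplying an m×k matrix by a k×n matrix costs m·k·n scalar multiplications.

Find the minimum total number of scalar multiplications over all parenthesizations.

23264

Adjacent pairs: W₁W₂ = 8·17·24 = 3264; W₂W₃ = 17·24·25 = 10200; W₃W₄ = 24·25·25 = 15000; W₄W₅ = 25·25·25 = 15625; W₅W₆ = 25·25·26 = 16250.
Length 3: W₁..W₃: k=1: 0+10200+8·17·25=13600; k=2: 3264+0+8·24·25=8064 → min 8064 | W₂..W₄: k=2: 0+15000+17·24·25=25200; k=3: 10200+0+17·25·25=20825 → min 20825 | W₃..W₅: k=3: 0+15625+24·25·25=30625; k=4: 15000+0+24·25·25=30000 → min 30000 | W₄..W₆: k=4: 0+16250+25·25·26=32500; k=5: 15625+0+25·25·26=31875 → min 31875.
Length 4: W₁..W₄: k=1: 0+20825+8·17·25=24225; k=2: 3264+15000+8·24·25=23064; k=3: 8064+0+8·25·25=13064 → min 13064 | W₂..W₅: k=2: 0+30000+17·24·25=40200; k=3: 10200+15625+17·25·25=36450; k=4: 20825+0+17·25·25=31450 → min 31450 | W₃..W₆: k=3: 0+31875+24·25·26=47475; k=4: 15000+16250+24·25·26=46850; k=5: 30000+0+24·25·26=45600 → min 45600.
Length 5: W₁..W₅: k=1: 0+31450+8·17·25=34850; k=2: 3264+30000+8·24·25=38064; k=3: 8064+15625+8·25·25=28689; k=4: 13064+0+8·25·25=18064 → min 18064 | W₂..W₆: k=2: 0+45600+17·24·26=56208; k=3: 10200+31875+17·25·26=53125; k=4: 20825+16250+17·25·26=48125; k=5: 31450+0+17·25·26=42500 → min 42500.
Length 6: W₁..W₆: k=1: 0+42500+8·17·26=46036; k=2: 3264+45600+8·24·26=53856; k=3: 8064+31875+8·25·26=45139; k=4: 13064+16250+8·25·26=34514; k=5: 18064+0+8·25·26=23264 → min 23264.
Optimal order: (((((W₁·W₂)·W₃)·W₄)·W₅)·W₆) with cost 23264.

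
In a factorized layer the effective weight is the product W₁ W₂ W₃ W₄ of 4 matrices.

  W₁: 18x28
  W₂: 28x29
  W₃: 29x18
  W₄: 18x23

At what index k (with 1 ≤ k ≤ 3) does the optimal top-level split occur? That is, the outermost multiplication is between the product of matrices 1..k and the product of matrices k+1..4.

Adjacent pairs: W₁W₂ = 18·28·29 = 14616; W₂W₃ = 28·29·18 = 14616; W₃W₄ = 29·18·23 = 12006.
Length 3: W₁..W₃: k=1: 0+14616+18·28·18=23688; k=2: 14616+0+18·29·18=24012 → min 23688 | W₂..W₄: k=2: 0+12006+28·29·23=30682; k=3: 14616+0+28·18·23=26208 → min 26208.
Top-level splits: k=1: (W₁..W₁)·(W₂..W₄) → 0+26208+18·28·23 = 37800; k=2: (W₁..W₂)·(W₃..W₄) → 14616+12006+18·29·23 = 38628; k=3: (W₁..W₃)·(W₄..W₄) → 23688+0+18·18·23 = 31140.
Best split is after W₃, i.e. k = 3.

3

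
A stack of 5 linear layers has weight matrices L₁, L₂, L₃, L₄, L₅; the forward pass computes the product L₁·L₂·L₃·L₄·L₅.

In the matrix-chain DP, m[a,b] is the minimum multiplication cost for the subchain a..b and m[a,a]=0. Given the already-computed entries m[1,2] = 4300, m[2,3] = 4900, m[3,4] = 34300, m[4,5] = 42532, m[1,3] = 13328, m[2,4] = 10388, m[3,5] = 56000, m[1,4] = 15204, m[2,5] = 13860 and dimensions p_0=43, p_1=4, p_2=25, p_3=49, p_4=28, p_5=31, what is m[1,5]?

m[1,5] = min over k∈[1,4] of m[1,k]+m[k+1,5]+p_{0}·p_k·p_{5}.
k=1: 0 + 13860 + 43·4·31 = 19192; k=2: 4300 + 56000 + 43·25·31 = 93625; k=3: 13328 + 42532 + 43·49·31 = 121177; k=4: 15204 + 0 + 43·28·31 = 52528.
Minimum: 19192 at k=1.

19192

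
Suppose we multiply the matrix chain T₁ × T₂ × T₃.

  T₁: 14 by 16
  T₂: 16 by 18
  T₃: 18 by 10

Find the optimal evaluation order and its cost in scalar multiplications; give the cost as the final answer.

5120

(T₁ × (T₂ × T₃)): cost 5120.
((T₁ × T₂) × T₃): cost 6552.
Optimal: (T₁ × (T₂ × T₃)) with cost 5120.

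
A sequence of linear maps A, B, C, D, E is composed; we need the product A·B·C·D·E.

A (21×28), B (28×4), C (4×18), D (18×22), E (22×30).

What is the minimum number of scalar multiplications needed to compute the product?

Adjacent pairs: AB = 21·28·4 = 2352; BC = 28·4·18 = 2016; CD = 4·18·22 = 1584; DE = 18·22·30 = 11880.
Length 3: A..C: k=1: 0+2016+21·28·18=12600; k=2: 2352+0+21·4·18=3864 → min 3864 | B..D: k=2: 0+1584+28·4·22=4048; k=3: 2016+0+28·18·22=13104 → min 4048 | C..E: k=3: 0+11880+4·18·30=14040; k=4: 1584+0+4·22·30=4224 → min 4224.
Length 4: A..D: k=1: 0+4048+21·28·22=16984; k=2: 2352+1584+21·4·22=5784; k=3: 3864+0+21·18·22=12180 → min 5784 | B..E: k=2: 0+4224+28·4·30=7584; k=3: 2016+11880+28·18·30=29016; k=4: 4048+0+28·22·30=22528 → min 7584.
Length 5: A..E: k=1: 0+7584+21·28·30=25224; k=2: 2352+4224+21·4·30=9096; k=3: 3864+11880+21·18·30=27084; k=4: 5784+0+21·22·30=19644 → min 9096.
Optimal order: ((A·B)·((C·D)·E)) with cost 9096.

9096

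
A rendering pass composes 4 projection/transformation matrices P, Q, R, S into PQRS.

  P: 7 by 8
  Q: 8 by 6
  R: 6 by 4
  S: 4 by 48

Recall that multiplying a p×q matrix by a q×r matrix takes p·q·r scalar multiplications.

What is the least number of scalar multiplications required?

Adjacent pairs: PQ = 7·8·6 = 336; QR = 8·6·4 = 192; RS = 6·4·48 = 1152.
Length 3: P..R: k=1: 0+192+7·8·4=416; k=2: 336+0+7·6·4=504 → min 416 | Q..S: k=2: 0+1152+8·6·48=3456; k=3: 192+0+8·4·48=1728 → min 1728.
Length 4: P..S: k=1: 0+1728+7·8·48=4416; k=2: 336+1152+7·6·48=3504; k=3: 416+0+7·4·48=1760 → min 1760.
Optimal order: ((P(QR))S) with cost 1760.

1760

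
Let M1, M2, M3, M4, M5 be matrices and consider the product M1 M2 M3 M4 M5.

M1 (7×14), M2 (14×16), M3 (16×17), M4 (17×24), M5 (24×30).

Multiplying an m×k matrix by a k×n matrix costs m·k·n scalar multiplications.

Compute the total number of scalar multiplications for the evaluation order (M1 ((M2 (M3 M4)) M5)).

24924

(M3 M4): 16×17 by 17×24 → 16×24, cost 16·17·24 = 6528
(M2 (M3 M4)): 14×16 by 16×24 → 14×24, cost 14·16·24 = 5376; cumulative 11904
((M2 (M3 M4)) M5): 14×24 by 24×30 → 14×30, cost 14·24·30 = 10080; cumulative 21984
(M1 ((M2 (M3 M4)) M5)): 7×14 by 14×30 → 7×30, cost 7·14·30 = 2940; cumulative 24924
Total: 24924 scalar multiplications.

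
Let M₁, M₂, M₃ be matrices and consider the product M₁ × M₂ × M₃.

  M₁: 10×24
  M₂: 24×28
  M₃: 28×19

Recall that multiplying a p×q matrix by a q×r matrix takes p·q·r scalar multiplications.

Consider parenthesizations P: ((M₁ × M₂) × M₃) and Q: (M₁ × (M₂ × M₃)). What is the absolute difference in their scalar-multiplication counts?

5288

Order P = ((M₁ × M₂) × M₃): (M₁ × M₂): 10×24 by 24×28 → 10×28, cost 10·24·28 = 6720; ((M₁ × M₂) × M₃): 10×28 by 28×19 → 10×19, cost 10·28·19 = 5320; cumulative 12040. Total 12040.
Order Q = (M₁ × (M₂ × M₃)): (M₂ × M₃): 24×28 by 28×19 → 24×19, cost 24·28·19 = 12768; (M₁ × (M₂ × M₃)): 10×24 by 24×19 → 10×19, cost 10·24·19 = 4560; cumulative 17328. Total 17328.
Difference: |12040 − 17328| = 5288.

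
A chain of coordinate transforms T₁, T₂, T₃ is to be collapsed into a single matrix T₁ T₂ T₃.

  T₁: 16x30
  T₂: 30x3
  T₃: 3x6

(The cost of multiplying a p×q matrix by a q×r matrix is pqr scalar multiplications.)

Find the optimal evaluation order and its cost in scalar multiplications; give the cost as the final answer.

1728

(T₁ (T₂ T₃)): cost 3420.
((T₁ T₂) T₃): cost 1728.
Optimal: ((T₁ T₂) T₃) with cost 1728.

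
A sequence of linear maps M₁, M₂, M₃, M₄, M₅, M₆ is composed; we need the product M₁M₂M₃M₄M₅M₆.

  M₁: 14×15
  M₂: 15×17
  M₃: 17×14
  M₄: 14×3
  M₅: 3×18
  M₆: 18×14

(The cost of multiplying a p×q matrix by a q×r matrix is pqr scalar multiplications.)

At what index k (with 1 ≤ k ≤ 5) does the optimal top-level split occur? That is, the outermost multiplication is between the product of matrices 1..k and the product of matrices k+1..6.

4

Adjacent pairs: M₁M₂ = 14·15·17 = 3570; M₂M₃ = 15·17·14 = 3570; M₃M₄ = 17·14·3 = 714; M₄M₅ = 14·3·18 = 756; M₅M₆ = 3·18·14 = 756.
Length 3: M₁..M₃: k=1: 0+3570+14·15·14=6510; k=2: 3570+0+14·17·14=6902 → min 6510 | M₂..M₄: k=2: 0+714+15·17·3=1479; k=3: 3570+0+15·14·3=4200 → min 1479 | M₃..M₅: k=3: 0+756+17·14·18=5040; k=4: 714+0+17·3·18=1632 → min 1632 | M₄..M₆: k=4: 0+756+14·3·14=1344; k=5: 756+0+14·18·14=4284 → min 1344.
Length 4: M₁..M₄: k=1: 0+1479+14·15·3=2109; k=2: 3570+714+14·17·3=4998; k=3: 6510+0+14·14·3=7098 → min 2109 | M₂..M₅: k=2: 0+1632+15·17·18=6222; k=3: 3570+756+15·14·18=8106; k=4: 1479+0+15·3·18=2289 → min 2289 | M₃..M₆: k=3: 0+1344+17·14·14=4676; k=4: 714+756+17·3·14=2184; k=5: 1632+0+17·18·14=5916 → min 2184.
Length 5: M₁..M₅: k=1: 0+2289+14·15·18=6069; k=2: 3570+1632+14·17·18=9486; k=3: 6510+756+14·14·18=10794; k=4: 2109+0+14·3·18=2865 → min 2865 | M₂..M₆: k=2: 0+2184+15·17·14=5754; k=3: 3570+1344+15·14·14=7854; k=4: 1479+756+15·3·14=2865; k=5: 2289+0+15·18·14=6069 → min 2865.
Top-level splits: k=1: (M₁..M₁)·(M₂..M₆) → 0+2865+14·15·14 = 5805; k=2: (M₁..M₂)·(M₃..M₆) → 3570+2184+14·17·14 = 9086; k=3: (M₁..M₃)·(M₄..M₆) → 6510+1344+14·14·14 = 10598; k=4: (M₁..M₄)·(M₅..M₆) → 2109+756+14·3·14 = 3453; k=5: (M₁..M₅)·(M₆..M₆) → 2865+0+14·18·14 = 6393.
Best split is after M₄, i.e. k = 4.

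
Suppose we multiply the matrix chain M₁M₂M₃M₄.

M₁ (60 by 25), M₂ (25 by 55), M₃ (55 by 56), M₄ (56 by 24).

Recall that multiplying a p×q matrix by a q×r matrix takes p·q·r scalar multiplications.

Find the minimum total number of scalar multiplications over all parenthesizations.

142920

Adjacent pairs: M₁M₂ = 60·25·55 = 82500; M₂M₃ = 25·55·56 = 77000; M₃M₄ = 55·56·24 = 73920.
Length 3: M₁..M₃: k=1: 0+77000+60·25·56=161000; k=2: 82500+0+60·55·56=267300 → min 161000 | M₂..M₄: k=2: 0+73920+25·55·24=106920; k=3: 77000+0+25·56·24=110600 → min 106920.
Length 4: M₁..M₄: k=1: 0+106920+60·25·24=142920; k=2: 82500+73920+60·55·24=235620; k=3: 161000+0+60·56·24=241640 → min 142920.
Optimal order: (M₁(M₂(M₃M₄))) with cost 142920.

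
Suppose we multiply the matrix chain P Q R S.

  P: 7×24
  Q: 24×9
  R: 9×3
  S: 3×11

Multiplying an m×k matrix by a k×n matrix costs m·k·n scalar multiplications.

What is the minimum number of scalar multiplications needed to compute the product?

Adjacent pairs: PQ = 7·24·9 = 1512; QR = 24·9·3 = 648; RS = 9·3·11 = 297.
Length 3: P..R: k=1: 0+648+7·24·3=1152; k=2: 1512+0+7·9·3=1701 → min 1152 | Q..S: k=2: 0+297+24·9·11=2673; k=3: 648+0+24·3·11=1440 → min 1440.
Length 4: P..S: k=1: 0+1440+7·24·11=3288; k=2: 1512+297+7·9·11=2502; k=3: 1152+0+7·3·11=1383 → min 1383.
Optimal order: ((P (Q R)) S) with cost 1383.

1383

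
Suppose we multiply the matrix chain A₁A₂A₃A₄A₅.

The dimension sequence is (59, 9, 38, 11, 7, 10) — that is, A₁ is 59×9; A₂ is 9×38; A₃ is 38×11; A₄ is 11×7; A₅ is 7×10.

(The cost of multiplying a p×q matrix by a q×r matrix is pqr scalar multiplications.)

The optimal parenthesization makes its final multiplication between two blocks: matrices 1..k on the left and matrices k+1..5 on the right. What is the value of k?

Adjacent pairs: A₁A₂ = 59·9·38 = 20178; A₂A₃ = 9·38·11 = 3762; A₃A₄ = 38·11·7 = 2926; A₄A₅ = 11·7·10 = 770.
Length 3: A₁..A₃: k=1: 0+3762+59·9·11=9603; k=2: 20178+0+59·38·11=44840 → min 9603 | A₂..A₄: k=2: 0+2926+9·38·7=5320; k=3: 3762+0+9·11·7=4455 → min 4455 | A₃..A₅: k=3: 0+770+38·11·10=4950; k=4: 2926+0+38·7·10=5586 → min 4950.
Length 4: A₁..A₄: k=1: 0+4455+59·9·7=8172; k=2: 20178+2926+59·38·7=38798; k=3: 9603+0+59·11·7=14146 → min 8172 | A₂..A₅: k=2: 0+4950+9·38·10=8370; k=3: 3762+770+9·11·10=5522; k=4: 4455+0+9·7·10=5085 → min 5085.
Top-level splits: k=1: (A₁..A₁)·(A₂..A₅) → 0+5085+59·9·10 = 10395; k=2: (A₁..A₂)·(A₃..A₅) → 20178+4950+59·38·10 = 47548; k=3: (A₁..A₃)·(A₄..A₅) → 9603+770+59·11·10 = 16863; k=4: (A₁..A₄)·(A₅..A₅) → 8172+0+59·7·10 = 12302.
Best split is after A₁, i.e. k = 1.

1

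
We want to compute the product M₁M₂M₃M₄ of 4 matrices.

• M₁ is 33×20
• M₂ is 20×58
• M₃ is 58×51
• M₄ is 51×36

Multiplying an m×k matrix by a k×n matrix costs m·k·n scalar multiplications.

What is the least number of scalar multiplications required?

Adjacent pairs: M₁M₂ = 33·20·58 = 38280; M₂M₃ = 20·58·51 = 59160; M₃M₄ = 58·51·36 = 106488.
Length 3: M₁..M₃: k=1: 0+59160+33·20·51=92820; k=2: 38280+0+33·58·51=135894 → min 92820 | M₂..M₄: k=2: 0+106488+20·58·36=148248; k=3: 59160+0+20·51·36=95880 → min 95880.
Length 4: M₁..M₄: k=1: 0+95880+33·20·36=119640; k=2: 38280+106488+33·58·36=213672; k=3: 92820+0+33·51·36=153408 → min 119640.
Optimal order: (M₁((M₂M₃)M₄)) with cost 119640.

119640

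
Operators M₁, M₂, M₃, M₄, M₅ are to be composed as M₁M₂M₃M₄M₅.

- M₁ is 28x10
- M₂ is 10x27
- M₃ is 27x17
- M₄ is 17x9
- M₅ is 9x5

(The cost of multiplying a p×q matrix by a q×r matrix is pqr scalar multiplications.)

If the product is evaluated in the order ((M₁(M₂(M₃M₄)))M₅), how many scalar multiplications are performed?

(M₃M₄): 27×17 by 17×9 → 27×9, cost 27·17·9 = 4131
(M₂(M₃M₄)): 10×27 by 27×9 → 10×9, cost 10·27·9 = 2430; cumulative 6561
(M₁(M₂(M₃M₄))): 28×10 by 10×9 → 28×9, cost 28·10·9 = 2520; cumulative 9081
((M₁(M₂(M₃M₄)))M₅): 28×9 by 9×5 → 28×5, cost 28·9·5 = 1260; cumulative 10341
Total: 10341 scalar multiplications.

10341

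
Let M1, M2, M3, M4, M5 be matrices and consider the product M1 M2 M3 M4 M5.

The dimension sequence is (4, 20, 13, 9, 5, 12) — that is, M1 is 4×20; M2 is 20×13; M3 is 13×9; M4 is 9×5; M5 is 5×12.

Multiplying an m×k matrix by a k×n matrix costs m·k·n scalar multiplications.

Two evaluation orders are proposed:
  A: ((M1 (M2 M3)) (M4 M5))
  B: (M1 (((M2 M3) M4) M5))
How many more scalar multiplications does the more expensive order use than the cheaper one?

1368

Order A = ((M1 (M2 M3)) (M4 M5)): (M2 M3): 20×13 by 13×9 → 20×9, cost 20·13·9 = 2340; (M1 (M2 M3)): 4×20 by 20×9 → 4×9, cost 4·20·9 = 720; cumulative 3060; (M4 M5): 9×5 by 5×12 → 9×12, cost 9·5·12 = 540; ((M1 (M2 M3)) (M4 M5)): 4×9 by 9×12 → 4×12, cost 4·9·12 = 432; cumulative 4032. Total 4032.
Order B = (M1 (((M2 M3) M4) M5)): (M2 M3): 20×13 by 13×9 → 20×9, cost 20·13·9 = 2340; ((M2 M3) M4): 20×9 by 9×5 → 20×5, cost 20·9·5 = 900; cumulative 3240; (((M2 M3) M4) M5): 20×5 by 5×12 → 20×12, cost 20·5·12 = 1200; cumulative 4440; (M1 (((M2 M3) M4) M5)): 4×20 by 20×12 → 4×12, cost 4·20·12 = 960; cumulative 5400. Total 5400.
Difference: |4032 − 5400| = 1368.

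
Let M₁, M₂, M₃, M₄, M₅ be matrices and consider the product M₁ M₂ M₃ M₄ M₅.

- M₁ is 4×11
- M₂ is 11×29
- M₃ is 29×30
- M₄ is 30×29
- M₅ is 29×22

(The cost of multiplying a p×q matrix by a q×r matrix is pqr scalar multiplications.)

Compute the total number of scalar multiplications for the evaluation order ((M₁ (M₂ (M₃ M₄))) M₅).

(M₃ M₄): 29×30 by 30×29 → 29×29, cost 29·30·29 = 25230
(M₂ (M₃ M₄)): 11×29 by 29×29 → 11×29, cost 11·29·29 = 9251; cumulative 34481
(M₁ (M₂ (M₃ M₄))): 4×11 by 11×29 → 4×29, cost 4·11·29 = 1276; cumulative 35757
((M₁ (M₂ (M₃ M₄))) M₅): 4×29 by 29×22 → 4×22, cost 4·29·22 = 2552; cumulative 38309
Total: 38309 scalar multiplications.

38309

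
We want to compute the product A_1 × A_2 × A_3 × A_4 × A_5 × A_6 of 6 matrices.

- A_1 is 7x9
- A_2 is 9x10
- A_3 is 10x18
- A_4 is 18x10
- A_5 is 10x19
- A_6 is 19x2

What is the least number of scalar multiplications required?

1406

Adjacent pairs: A_1A_2 = 7·9·10 = 630; A_2A_3 = 9·10·18 = 1620; A_3A_4 = 10·18·10 = 1800; A_4A_5 = 18·10·19 = 3420; A_5A_6 = 10·19·2 = 380.
Length 3: A_1..A_3: k=1: 0+1620+7·9·18=2754; k=2: 630+0+7·10·18=1890 → min 1890 | A_2..A_4: k=2: 0+1800+9·10·10=2700; k=3: 1620+0+9·18·10=3240 → min 2700 | A_3..A_5: k=3: 0+3420+10·18·19=6840; k=4: 1800+0+10·10·19=3700 → min 3700 | A_4..A_6: k=4: 0+380+18·10·2=740; k=5: 3420+0+18·19·2=4104 → min 740.
Length 4: A_1..A_4: k=1: 0+2700+7·9·10=3330; k=2: 630+1800+7·10·10=3130; k=3: 1890+0+7·18·10=3150 → min 3130 | A_2..A_5: k=2: 0+3700+9·10·19=5410; k=3: 1620+3420+9·18·19=8118; k=4: 2700+0+9·10·19=4410 → min 4410 | A_3..A_6: k=3: 0+740+10·18·2=1100; k=4: 1800+380+10·10·2=2380; k=5: 3700+0+10·19·2=4080 → min 1100.
Length 5: A_1..A_5: k=1: 0+4410+7·9·19=5607; k=2: 630+3700+7·10·19=5660; k=3: 1890+3420+7·18·19=7704; k=4: 3130+0+7·10·19=4460 → min 4460 | A_2..A_6: k=2: 0+1100+9·10·2=1280; k=3: 1620+740+9·18·2=2684; k=4: 2700+380+9·10·2=3260; k=5: 4410+0+9·19·2=4752 → min 1280.
Length 6: A_1..A_6: k=1: 0+1280+7·9·2=1406; k=2: 630+1100+7·10·2=1870; k=3: 1890+740+7·18·2=2882; k=4: 3130+380+7·10·2=3650; k=5: 4460+0+7·19·2=4726 → min 1406.
Optimal order: (A_1 × (A_2 × (A_3 × (A_4 × (A_5 × A_6))))) with cost 1406.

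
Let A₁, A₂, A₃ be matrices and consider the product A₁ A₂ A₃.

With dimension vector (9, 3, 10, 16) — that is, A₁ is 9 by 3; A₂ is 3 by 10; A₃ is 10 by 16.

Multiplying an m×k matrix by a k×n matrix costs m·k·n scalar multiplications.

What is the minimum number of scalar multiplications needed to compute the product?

Order (A₁ (A₂ A₃)): (A₂ A₃): 3×10 by 10×16 → 3×16, cost 3·10·16 = 480; (A₁ (A₂ A₃)): 9×3 by 3×16 → 9×16, cost 9·3·16 = 432; cumulative 912. Total 912.
Order ((A₁ A₂) A₃): (A₁ A₂): 9×3 by 3×10 → 9×10, cost 9·3·10 = 270; ((A₁ A₂) A₃): 9×10 by 10×16 → 9×16, cost 9·10·16 = 1440; cumulative 1710. Total 1710.
Minimum: 912.

912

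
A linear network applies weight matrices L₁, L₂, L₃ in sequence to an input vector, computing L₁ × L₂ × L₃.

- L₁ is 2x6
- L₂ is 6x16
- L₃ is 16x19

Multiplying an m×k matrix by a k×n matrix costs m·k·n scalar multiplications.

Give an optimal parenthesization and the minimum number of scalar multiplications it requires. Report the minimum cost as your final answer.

(L₁ × (L₂ × L₃)): cost 2052.
((L₁ × L₂) × L₃): cost 800.
Optimal: ((L₁ × L₂) × L₃) with cost 800.

800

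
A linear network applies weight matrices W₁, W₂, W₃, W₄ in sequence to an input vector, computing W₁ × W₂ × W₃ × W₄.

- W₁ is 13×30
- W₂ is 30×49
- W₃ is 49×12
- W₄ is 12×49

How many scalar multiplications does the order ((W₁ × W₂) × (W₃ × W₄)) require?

(W₁ × W₂): 13×30 by 30×49 → 13×49, cost 13·30·49 = 19110
(W₃ × W₄): 49×12 by 12×49 → 49×49, cost 49·12·49 = 28812
((W₁ × W₂) × (W₃ × W₄)): 13×49 by 49×49 → 13×49, cost 13·49·49 = 31213; cumulative 79135
Total: 79135 scalar multiplications.

79135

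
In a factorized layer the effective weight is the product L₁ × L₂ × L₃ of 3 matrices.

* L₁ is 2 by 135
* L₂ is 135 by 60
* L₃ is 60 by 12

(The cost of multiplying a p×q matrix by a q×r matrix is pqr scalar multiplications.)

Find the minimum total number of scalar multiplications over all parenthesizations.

17640

Order (L₁ × (L₂ × L₃)): (L₂ × L₃): 135×60 by 60×12 → 135×12, cost 135·60·12 = 97200; (L₁ × (L₂ × L₃)): 2×135 by 135×12 → 2×12, cost 2·135·12 = 3240; cumulative 100440. Total 100440.
Order ((L₁ × L₂) × L₃): (L₁ × L₂): 2×135 by 135×60 → 2×60, cost 2·135·60 = 16200; ((L₁ × L₂) × L₃): 2×60 by 60×12 → 2×12, cost 2·60·12 = 1440; cumulative 17640. Total 17640.
Minimum: 17640.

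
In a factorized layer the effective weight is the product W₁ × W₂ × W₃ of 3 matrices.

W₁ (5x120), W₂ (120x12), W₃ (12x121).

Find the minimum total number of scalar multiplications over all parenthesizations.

14460

Order (W₁ × (W₂ × W₃)): (W₂ × W₃): 120×12 by 12×121 → 120×121, cost 120·12·121 = 174240; (W₁ × (W₂ × W₃)): 5×120 by 120×121 → 5×121, cost 5·120·121 = 72600; cumulative 246840. Total 246840.
Order ((W₁ × W₂) × W₃): (W₁ × W₂): 5×120 by 120×12 → 5×12, cost 5·120·12 = 7200; ((W₁ × W₂) × W₃): 5×12 by 12×121 → 5×121, cost 5·12·121 = 7260; cumulative 14460. Total 14460.
Minimum: 14460.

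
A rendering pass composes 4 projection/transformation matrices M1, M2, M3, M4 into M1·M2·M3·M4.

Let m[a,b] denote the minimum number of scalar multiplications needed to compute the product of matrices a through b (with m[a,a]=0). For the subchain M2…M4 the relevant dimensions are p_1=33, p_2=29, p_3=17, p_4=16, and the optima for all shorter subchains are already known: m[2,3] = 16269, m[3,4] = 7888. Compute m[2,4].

23200

m[2,4] = min over k∈[2,3] of m[2,k]+m[k+1,4]+p_{1}·p_k·p_{4}.
k=2: 0 + 7888 + 33·29·16 = 23200; k=3: 16269 + 0 + 33·17·16 = 25245.
Minimum: 23200 at k=2.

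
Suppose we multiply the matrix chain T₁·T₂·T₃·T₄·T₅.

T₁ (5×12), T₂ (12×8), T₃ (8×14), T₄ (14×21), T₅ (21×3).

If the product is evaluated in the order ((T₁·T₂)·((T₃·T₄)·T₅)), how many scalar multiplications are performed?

3456

(T₁·T₂): 5×12 by 12×8 → 5×8, cost 5·12·8 = 480
(T₃·T₄): 8×14 by 14×21 → 8×21, cost 8·14·21 = 2352
((T₃·T₄)·T₅): 8×21 by 21×3 → 8×3, cost 8·21·3 = 504; cumulative 2856
((T₁·T₂)·((T₃·T₄)·T₅)): 5×8 by 8×3 → 5×3, cost 5·8·3 = 120; cumulative 3456
Total: 3456 scalar multiplications.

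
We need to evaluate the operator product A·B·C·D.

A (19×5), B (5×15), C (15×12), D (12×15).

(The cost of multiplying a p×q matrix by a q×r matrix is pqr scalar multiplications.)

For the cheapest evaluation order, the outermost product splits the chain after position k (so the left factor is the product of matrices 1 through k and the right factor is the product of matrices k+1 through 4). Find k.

1

Adjacent pairs: AB = 19·5·15 = 1425; BC = 5·15·12 = 900; CD = 15·12·15 = 2700.
Length 3: A..C: k=1: 0+900+19·5·12=2040; k=2: 1425+0+19·15·12=4845 → min 2040 | B..D: k=2: 0+2700+5·15·15=3825; k=3: 900+0+5·12·15=1800 → min 1800.
Top-level splits: k=1: (A..A)·(B..D) → 0+1800+19·5·15 = 3225; k=2: (A..B)·(C..D) → 1425+2700+19·15·15 = 8400; k=3: (A..C)·(D..D) → 2040+0+19·12·15 = 5460.
Best split is after A, i.e. k = 1.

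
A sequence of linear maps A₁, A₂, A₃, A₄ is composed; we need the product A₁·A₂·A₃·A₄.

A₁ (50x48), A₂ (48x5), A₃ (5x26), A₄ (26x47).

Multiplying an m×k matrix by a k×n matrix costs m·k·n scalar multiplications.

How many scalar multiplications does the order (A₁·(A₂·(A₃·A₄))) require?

(A₃·A₄): 5×26 by 26×47 → 5×47, cost 5·26·47 = 6110
(A₂·(A₃·A₄)): 48×5 by 5×47 → 48×47, cost 48·5·47 = 11280; cumulative 17390
(A₁·(A₂·(A₃·A₄))): 50×48 by 48×47 → 50×47, cost 50·48·47 = 112800; cumulative 130190
Total: 130190 scalar multiplications.

130190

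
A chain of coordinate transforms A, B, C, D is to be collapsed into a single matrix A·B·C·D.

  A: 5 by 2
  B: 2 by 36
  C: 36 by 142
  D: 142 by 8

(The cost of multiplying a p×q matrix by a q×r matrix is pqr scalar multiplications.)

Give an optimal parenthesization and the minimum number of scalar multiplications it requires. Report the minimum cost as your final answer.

Adjacent pairs: AB = 5·2·36 = 360; BC = 2·36·142 = 10224; CD = 36·142·8 = 40896.
Length 3: A..C: k=1: 0+10224+5·2·142=11644; k=2: 360+0+5·36·142=25920 → min 11644 | B..D: k=2: 0+40896+2·36·8=41472; k=3: 10224+0+2·142·8=12496 → min 12496.
Length 4: A..D: k=1: 0+12496+5·2·8=12576; k=2: 360+40896+5·36·8=42696; k=3: 11644+0+5·142·8=17324 → min 12576.
Optimal parenthesization: (A·((B·C)·D)) with cost 12576.

12576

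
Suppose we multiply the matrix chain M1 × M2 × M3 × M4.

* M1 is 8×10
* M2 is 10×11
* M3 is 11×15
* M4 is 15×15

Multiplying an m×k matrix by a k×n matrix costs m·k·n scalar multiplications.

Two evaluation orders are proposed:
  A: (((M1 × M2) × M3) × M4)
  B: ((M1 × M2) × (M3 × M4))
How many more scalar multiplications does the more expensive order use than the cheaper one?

Order A = (((M1 × M2) × M3) × M4): (M1 × M2): 8×10 by 10×11 → 8×11, cost 8·10·11 = 880; ((M1 × M2) × M3): 8×11 by 11×15 → 8×15, cost 8·11·15 = 1320; cumulative 2200; (((M1 × M2) × M3) × M4): 8×15 by 15×15 → 8×15, cost 8·15·15 = 1800; cumulative 4000. Total 4000.
Order B = ((M1 × M2) × (M3 × M4)): (M1 × M2): 8×10 by 10×11 → 8×11, cost 8·10·11 = 880; (M3 × M4): 11×15 by 15×15 → 11×15, cost 11·15·15 = 2475; ((M1 × M2) × (M3 × M4)): 8×11 by 11×15 → 8×15, cost 8·11·15 = 1320; cumulative 4675. Total 4675.
Difference: |4000 − 4675| = 675.

675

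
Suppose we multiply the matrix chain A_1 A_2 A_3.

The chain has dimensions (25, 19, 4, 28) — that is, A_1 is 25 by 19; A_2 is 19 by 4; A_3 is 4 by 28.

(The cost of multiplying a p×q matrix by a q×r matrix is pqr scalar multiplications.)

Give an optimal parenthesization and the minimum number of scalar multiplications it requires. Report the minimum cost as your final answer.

(A_1 (A_2 A_3)): cost 15428.
((A_1 A_2) A_3): cost 4700.
Optimal: ((A_1 A_2) A_3) with cost 4700.

4700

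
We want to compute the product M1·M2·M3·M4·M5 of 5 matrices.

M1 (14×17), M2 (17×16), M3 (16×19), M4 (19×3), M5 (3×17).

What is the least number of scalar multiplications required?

Adjacent pairs: M1M2 = 14·17·16 = 3808; M2M3 = 17·16·19 = 5168; M3M4 = 16·19·3 = 912; M4M5 = 19·3·17 = 969.
Length 3: M1..M3: k=1: 0+5168+14·17·19=9690; k=2: 3808+0+14·16·19=8064 → min 8064 | M2..M4: k=2: 0+912+17·16·3=1728; k=3: 5168+0+17·19·3=6137 → min 1728 | M3..M5: k=3: 0+969+16·19·17=6137; k=4: 912+0+16·3·17=1728 → min 1728.
Length 4: M1..M4: k=1: 0+1728+14·17·3=2442; k=2: 3808+912+14·16·3=5392; k=3: 8064+0+14·19·3=8862 → min 2442 | M2..M5: k=2: 0+1728+17·16·17=6352; k=3: 5168+969+17·19·17=11628; k=4: 1728+0+17·3·17=2595 → min 2595.
Length 5: M1..M5: k=1: 0+2595+14·17·17=6641; k=2: 3808+1728+14·16·17=9344; k=3: 8064+969+14·19·17=13555; k=4: 2442+0+14·3·17=3156 → min 3156.
Optimal order: ((M1·(M2·(M3·M4)))·M5) with cost 3156.

3156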